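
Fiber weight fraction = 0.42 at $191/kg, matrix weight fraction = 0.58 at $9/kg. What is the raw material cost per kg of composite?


Cost = cost_f*Wf + cost_m*Wm = 191*0.42 + 9*0.58 = $85.44/kg

$85.44/kg


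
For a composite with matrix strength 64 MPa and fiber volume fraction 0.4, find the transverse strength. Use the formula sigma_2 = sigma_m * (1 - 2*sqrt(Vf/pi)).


factor = 1 - 2*sqrt(0.4/pi) = 0.2864
sigma_2 = 64 * 0.2864 = 18.33 MPa

18.33 MPa


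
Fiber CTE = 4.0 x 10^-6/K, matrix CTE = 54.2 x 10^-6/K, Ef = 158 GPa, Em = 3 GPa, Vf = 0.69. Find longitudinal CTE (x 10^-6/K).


E1 = Ef*Vf + Em*(1-Vf) = 109.95
alpha_1 = (alpha_f*Ef*Vf + alpha_m*Em*(1-Vf))/E1 = 4.42 x 10^-6/K

4.42 x 10^-6/K


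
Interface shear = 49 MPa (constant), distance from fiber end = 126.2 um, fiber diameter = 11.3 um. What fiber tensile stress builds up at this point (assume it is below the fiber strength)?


Force balance: sigma_f * (pi*d^2/4) = tau * (pi*d) * x  ->  sigma_f = 4 * tau * x / d
sigma_f = 4 * 49 * 126.2 / 11.3 = 2189.0 MPa

2189.0 MPa


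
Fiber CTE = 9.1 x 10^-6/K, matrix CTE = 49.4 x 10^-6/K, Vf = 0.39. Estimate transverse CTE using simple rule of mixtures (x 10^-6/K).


alpha_2 = alpha_f*Vf + alpha_m*(1-Vf) = 9.1*0.39 + 49.4*0.61 = 33.7 x 10^-6/K

33.7 x 10^-6/K


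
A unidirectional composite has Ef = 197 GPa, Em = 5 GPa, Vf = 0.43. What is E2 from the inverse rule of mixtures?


1/E2 = Vf/Ef + (1-Vf)/Em = 0.43/197 + 0.57/5
E2 = 8.61 GPa

8.61 GPa


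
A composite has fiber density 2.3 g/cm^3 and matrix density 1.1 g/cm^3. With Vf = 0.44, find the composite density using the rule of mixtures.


rho_c = rho_f*Vf + rho_m*(1-Vf) = 2.3*0.44 + 1.1*0.56 = 1.628 g/cm^3

1.628 g/cm^3


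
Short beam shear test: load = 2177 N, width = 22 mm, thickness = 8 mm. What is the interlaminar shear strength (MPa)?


ILSS = 3F/(4bh) = 3*2177/(4*22*8) = 9.28 MPa

9.28 MPa


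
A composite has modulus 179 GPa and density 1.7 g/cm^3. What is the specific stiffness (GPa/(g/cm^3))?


Specific stiffness = E/rho = 179/1.7 = 105.3 GPa/(g/cm^3)

105.3 GPa/(g/cm^3)


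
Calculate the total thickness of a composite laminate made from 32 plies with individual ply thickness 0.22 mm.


h = n * t_ply = 32 * 0.22 = 7.04 mm

7.04 mm


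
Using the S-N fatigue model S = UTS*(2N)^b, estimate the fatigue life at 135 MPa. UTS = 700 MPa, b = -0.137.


N = 0.5 * (S/UTS)^(1/b) = 0.5 * (135/700)^(1/-0.137) = 82456.9868 cycles

82456.9868 cycles


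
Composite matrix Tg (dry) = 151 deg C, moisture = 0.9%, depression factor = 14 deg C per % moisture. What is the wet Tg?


Tg_wet = Tg_dry - k*moisture = 151 - 14*0.9 = 138.4 deg C

138.4 deg C


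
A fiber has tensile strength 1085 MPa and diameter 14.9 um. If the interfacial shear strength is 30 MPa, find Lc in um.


Lc = sigma_f * d / (2 * tau_i) = 1085 * 14.9 / (2 * 30) = 269.4 um

269.4 um


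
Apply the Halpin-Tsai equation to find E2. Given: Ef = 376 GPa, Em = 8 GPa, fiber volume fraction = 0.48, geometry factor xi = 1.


eta = (Ef/Em - 1)/(Ef/Em + xi) = (47.0 - 1)/(47.0 + 1) = 0.9583
E2 = Em*(1+xi*eta*Vf)/(1-eta*Vf) = 21.63 GPa

21.63 GPa


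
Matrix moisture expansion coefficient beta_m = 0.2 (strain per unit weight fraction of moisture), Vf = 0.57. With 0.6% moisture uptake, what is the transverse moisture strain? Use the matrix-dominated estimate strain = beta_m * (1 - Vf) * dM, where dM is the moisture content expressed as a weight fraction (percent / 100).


dM = 0.6/100 = 0.006
strain = beta_m * (1-Vf) * dM = 0.2 * 0.43 * 0.006 = 0.000516

0.000516


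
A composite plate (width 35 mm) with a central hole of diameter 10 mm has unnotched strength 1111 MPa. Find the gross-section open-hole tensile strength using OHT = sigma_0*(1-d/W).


OHT = sigma_0*(1-d/W) = 1111*(1-10/35) = 793.6 MPa

793.6 MPa


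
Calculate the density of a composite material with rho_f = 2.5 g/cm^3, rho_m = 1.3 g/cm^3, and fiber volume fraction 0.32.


rho_c = rho_f*Vf + rho_m*(1-Vf) = 2.5*0.32 + 1.3*0.68 = 1.684 g/cm^3

1.684 g/cm^3


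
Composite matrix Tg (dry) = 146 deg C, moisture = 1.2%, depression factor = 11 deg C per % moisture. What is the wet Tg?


Tg_wet = Tg_dry - k*moisture = 146 - 11*1.2 = 132.8 deg C

132.8 deg C


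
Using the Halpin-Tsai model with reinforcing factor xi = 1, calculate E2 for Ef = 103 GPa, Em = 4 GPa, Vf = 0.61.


eta = (Ef/Em - 1)/(Ef/Em + xi) = (25.75 - 1)/(25.75 + 1) = 0.9252
E2 = Em*(1+xi*eta*Vf)/(1-eta*Vf) = 14.37 GPa

14.37 GPa


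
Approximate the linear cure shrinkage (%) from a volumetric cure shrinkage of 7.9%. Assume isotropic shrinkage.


Linear shrinkage ≈ vol_shrink/3 = 7.9/3 = 2.633%

2.633%


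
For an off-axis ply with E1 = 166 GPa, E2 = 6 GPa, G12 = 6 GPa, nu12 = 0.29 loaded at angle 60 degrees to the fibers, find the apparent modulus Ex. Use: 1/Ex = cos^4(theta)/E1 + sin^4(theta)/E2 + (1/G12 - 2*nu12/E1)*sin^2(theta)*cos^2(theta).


cos^4(60) = 0.0625, sin^4(60) = 0.5625, sin^2(60)*cos^2(60) = 0.1875
1/G12 - 2*nu12/E1 = 1/6 - 2*0.29/166 = 0.163173 GPa^-1
1/Ex = 0.0625/166 + 0.5625/6 + 0.163173*0.1875 = 0.1247214 GPa^-1
Ex = 8.02 GPa

8.02 GPa


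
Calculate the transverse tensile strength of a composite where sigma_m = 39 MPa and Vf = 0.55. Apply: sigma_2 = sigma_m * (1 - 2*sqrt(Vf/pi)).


factor = 1 - 2*sqrt(0.55/pi) = 0.1632
sigma_2 = 39 * 0.1632 = 6.36 MPa

6.36 MPa


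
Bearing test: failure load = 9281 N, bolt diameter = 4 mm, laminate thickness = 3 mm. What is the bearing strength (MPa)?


sigma_br = F/(d*h) = 9281/(4*3) = 773.4 MPa

773.4 MPa


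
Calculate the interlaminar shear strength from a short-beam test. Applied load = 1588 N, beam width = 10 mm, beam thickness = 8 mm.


ILSS = 3F/(4bh) = 3*1588/(4*10*8) = 14.89 MPa

14.89 MPa


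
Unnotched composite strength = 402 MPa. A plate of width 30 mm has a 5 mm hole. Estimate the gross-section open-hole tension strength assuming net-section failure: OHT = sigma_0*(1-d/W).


OHT = sigma_0*(1-d/W) = 402*(1-5/30) = 335.0 MPa

335.0 MPa


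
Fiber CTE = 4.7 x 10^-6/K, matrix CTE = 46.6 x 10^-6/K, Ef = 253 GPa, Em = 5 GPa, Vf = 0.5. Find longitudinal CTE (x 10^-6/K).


E1 = Ef*Vf + Em*(1-Vf) = 129.0
alpha_1 = (alpha_f*Ef*Vf + alpha_m*Em*(1-Vf))/E1 = 5.51 x 10^-6/K

5.51 x 10^-6/K


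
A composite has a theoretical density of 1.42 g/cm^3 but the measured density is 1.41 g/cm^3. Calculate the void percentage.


Void% = (rho_theo - rho_actual)/rho_theo * 100 = (1.42 - 1.41)/1.42 * 100 = 0.7%

0.7%


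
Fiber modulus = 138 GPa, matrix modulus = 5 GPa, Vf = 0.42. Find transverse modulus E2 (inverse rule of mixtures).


1/E2 = Vf/Ef + (1-Vf)/Em = 0.42/138 + 0.58/5
E2 = 8.4 GPa

8.4 GPa


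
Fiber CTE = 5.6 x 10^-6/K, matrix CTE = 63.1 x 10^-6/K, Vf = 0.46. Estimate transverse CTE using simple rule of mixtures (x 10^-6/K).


alpha_2 = alpha_f*Vf + alpha_m*(1-Vf) = 5.6*0.46 + 63.1*0.54 = 36.7 x 10^-6/K

36.7 x 10^-6/K


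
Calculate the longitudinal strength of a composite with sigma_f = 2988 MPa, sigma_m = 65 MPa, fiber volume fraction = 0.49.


sigma_1 = sigma_f*Vf + sigma_m*(1-Vf) = 2988*0.49 + 65*0.51 = 1497.3 MPa

1497.3 MPa


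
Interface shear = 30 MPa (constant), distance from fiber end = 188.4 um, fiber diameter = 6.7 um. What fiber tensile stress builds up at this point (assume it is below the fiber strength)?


Force balance: sigma_f * (pi*d^2/4) = tau * (pi*d) * x  ->  sigma_f = 4 * tau * x / d
sigma_f = 4 * 30 * 188.4 / 6.7 = 3374.3 MPa

3374.3 MPa


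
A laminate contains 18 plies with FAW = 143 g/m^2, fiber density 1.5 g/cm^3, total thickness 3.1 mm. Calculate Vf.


Vf = n * FAW / (rho_f * h * 1000) = 18 * 143 / (1.5 * 3.1 * 1000) = 0.5535

0.5535


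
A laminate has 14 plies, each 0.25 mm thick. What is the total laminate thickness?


h = n * t_ply = 14 * 0.25 = 3.5 mm

3.5 mm


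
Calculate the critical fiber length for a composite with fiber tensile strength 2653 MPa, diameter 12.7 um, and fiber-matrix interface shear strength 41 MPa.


Lc = sigma_f * d / (2 * tau_i) = 2653 * 12.7 / (2 * 41) = 410.9 um

410.9 um


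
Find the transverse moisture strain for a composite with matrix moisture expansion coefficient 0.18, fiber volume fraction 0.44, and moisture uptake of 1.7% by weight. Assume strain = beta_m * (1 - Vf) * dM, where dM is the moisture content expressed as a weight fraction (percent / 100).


dM = 1.7/100 = 0.017
strain = beta_m * (1-Vf) * dM = 0.18 * 0.56 * 0.017 = 0.0017136

0.0017136


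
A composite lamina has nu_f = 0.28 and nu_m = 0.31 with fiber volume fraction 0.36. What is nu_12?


nu_12 = nu_f*Vf + nu_m*(1-Vf) = 0.28*0.36 + 0.31*0.64 = 0.2992

0.2992


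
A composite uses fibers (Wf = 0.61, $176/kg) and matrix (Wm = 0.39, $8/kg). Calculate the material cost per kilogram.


Cost = cost_f*Wf + cost_m*Wm = 176*0.61 + 8*0.39 = $110.48/kg

$110.48/kg


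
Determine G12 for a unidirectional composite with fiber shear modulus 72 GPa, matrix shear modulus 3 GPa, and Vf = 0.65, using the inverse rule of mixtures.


1/G12 = Vf/Gf + (1-Vf)/Gm = 0.65/72 + 0.35/3
G12 = 7.96 GPa

7.96 GPa


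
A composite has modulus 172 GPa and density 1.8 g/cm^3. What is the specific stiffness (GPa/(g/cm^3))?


Specific stiffness = E/rho = 172/1.8 = 95.6 GPa/(g/cm^3)

95.6 GPa/(g/cm^3)


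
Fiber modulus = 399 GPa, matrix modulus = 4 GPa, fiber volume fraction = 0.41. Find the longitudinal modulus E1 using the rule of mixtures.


E1 = Ef*Vf + Em*(1-Vf) = 399*0.41 + 4*0.59 = 165.95 GPa

165.95 GPa


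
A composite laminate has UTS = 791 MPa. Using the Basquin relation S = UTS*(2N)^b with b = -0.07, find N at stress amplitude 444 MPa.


N = 0.5 * (S/UTS)^(1/b) = 0.5 * (444/791)^(1/-0.07) = 1913.0859 cycles

1913.0859 cycles


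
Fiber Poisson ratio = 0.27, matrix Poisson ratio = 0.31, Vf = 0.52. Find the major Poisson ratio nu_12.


nu_12 = nu_f*Vf + nu_m*(1-Vf) = 0.27*0.52 + 0.31*0.48 = 0.2892

0.2892


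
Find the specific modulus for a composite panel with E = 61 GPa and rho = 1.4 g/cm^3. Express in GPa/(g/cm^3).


Specific stiffness = E/rho = 61/1.4 = 43.6 GPa/(g/cm^3)

43.6 GPa/(g/cm^3)


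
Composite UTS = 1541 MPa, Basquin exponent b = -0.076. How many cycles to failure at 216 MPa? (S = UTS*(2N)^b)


N = 0.5 * (S/UTS)^(1/b) = 0.5 * (216/1541)^(1/-0.076) = 8.4576e+10 cycles

8.4576e+10 cycles


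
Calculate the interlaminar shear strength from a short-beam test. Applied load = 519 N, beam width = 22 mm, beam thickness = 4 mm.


ILSS = 3F/(4bh) = 3*519/(4*22*4) = 4.42 MPa

4.42 MPa


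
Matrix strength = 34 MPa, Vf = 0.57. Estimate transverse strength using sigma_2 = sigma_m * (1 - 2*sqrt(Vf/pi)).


factor = 1 - 2*sqrt(0.57/pi) = 0.1481
sigma_2 = 34 * 0.1481 = 5.04 MPa

5.04 MPa


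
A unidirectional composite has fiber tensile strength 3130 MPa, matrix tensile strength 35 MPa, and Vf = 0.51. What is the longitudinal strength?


sigma_1 = sigma_f*Vf + sigma_m*(1-Vf) = 3130*0.51 + 35*0.49 = 1613.5 MPa

1613.5 MPa


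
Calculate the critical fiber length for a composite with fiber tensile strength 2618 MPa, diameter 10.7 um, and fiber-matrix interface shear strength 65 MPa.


Lc = sigma_f * d / (2 * tau_i) = 2618 * 10.7 / (2 * 65) = 215.5 um

215.5 um


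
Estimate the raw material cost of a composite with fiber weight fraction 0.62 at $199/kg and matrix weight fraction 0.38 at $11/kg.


Cost = cost_f*Wf + cost_m*Wm = 199*0.62 + 11*0.38 = $127.56/kg

$127.56/kg


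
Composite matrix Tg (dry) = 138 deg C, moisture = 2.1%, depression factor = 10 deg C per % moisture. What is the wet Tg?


Tg_wet = Tg_dry - k*moisture = 138 - 10*2.1 = 117.0 deg C

117.0 deg C


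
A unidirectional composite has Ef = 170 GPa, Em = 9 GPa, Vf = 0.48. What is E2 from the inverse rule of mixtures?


1/E2 = Vf/Ef + (1-Vf)/Em = 0.48/170 + 0.52/9
E2 = 16.5 GPa

16.5 GPa


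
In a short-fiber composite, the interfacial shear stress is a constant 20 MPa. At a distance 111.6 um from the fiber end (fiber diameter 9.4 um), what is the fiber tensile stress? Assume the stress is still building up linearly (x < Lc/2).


Force balance: sigma_f * (pi*d^2/4) = tau * (pi*d) * x  ->  sigma_f = 4 * tau * x / d
sigma_f = 4 * 20 * 111.6 / 9.4 = 949.8 MPa

949.8 MPa


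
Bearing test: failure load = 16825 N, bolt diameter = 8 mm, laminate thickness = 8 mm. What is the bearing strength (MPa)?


sigma_br = F/(d*h) = 16825/(8*8) = 262.9 MPa

262.9 MPa


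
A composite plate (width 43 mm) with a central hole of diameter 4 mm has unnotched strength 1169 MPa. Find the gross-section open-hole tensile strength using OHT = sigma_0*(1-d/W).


OHT = sigma_0*(1-d/W) = 1169*(1-4/43) = 1060.3 MPa

1060.3 MPa


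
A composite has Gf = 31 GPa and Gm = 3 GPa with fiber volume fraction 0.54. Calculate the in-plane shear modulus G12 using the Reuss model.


1/G12 = Vf/Gf + (1-Vf)/Gm = 0.54/31 + 0.46/3
G12 = 5.86 GPa

5.86 GPa


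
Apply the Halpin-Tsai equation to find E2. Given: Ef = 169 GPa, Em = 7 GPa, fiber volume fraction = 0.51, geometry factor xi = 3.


eta = (Ef/Em - 1)/(Ef/Em + xi) = (24.1429 - 1)/(24.1429 + 3) = 0.8526
E2 = Em*(1+xi*eta*Vf)/(1-eta*Vf) = 28.54 GPa

28.54 GPa


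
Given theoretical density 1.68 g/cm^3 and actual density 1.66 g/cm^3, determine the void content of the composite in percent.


Void% = (rho_theo - rho_actual)/rho_theo * 100 = (1.68 - 1.66)/1.68 * 100 = 1.19%

1.19%


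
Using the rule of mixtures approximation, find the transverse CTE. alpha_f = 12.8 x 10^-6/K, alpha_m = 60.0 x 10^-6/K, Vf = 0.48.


alpha_2 = alpha_f*Vf + alpha_m*(1-Vf) = 12.8*0.48 + 60.0*0.52 = 37.3 x 10^-6/K

37.3 x 10^-6/K


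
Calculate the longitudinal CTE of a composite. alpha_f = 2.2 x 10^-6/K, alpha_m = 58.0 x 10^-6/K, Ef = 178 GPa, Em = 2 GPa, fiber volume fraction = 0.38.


E1 = Ef*Vf + Em*(1-Vf) = 68.88
alpha_1 = (alpha_f*Ef*Vf + alpha_m*Em*(1-Vf))/E1 = 3.2 x 10^-6/K

3.2 x 10^-6/K


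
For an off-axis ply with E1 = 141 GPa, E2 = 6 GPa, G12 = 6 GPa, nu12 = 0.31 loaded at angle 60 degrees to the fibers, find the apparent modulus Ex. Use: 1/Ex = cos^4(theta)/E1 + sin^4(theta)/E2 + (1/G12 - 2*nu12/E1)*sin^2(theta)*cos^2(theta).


cos^4(60) = 0.0625, sin^4(60) = 0.5625, sin^2(60)*cos^2(60) = 0.1875
1/G12 - 2*nu12/E1 = 1/6 - 2*0.31/141 = 0.16227 GPa^-1
1/Ex = 0.0625/141 + 0.5625/6 + 0.16227*0.1875 = 0.1246188 GPa^-1
Ex = 8.02 GPa

8.02 GPa


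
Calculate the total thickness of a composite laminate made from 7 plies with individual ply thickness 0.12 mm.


h = n * t_ply = 7 * 0.12 = 0.84 mm

0.84 mm


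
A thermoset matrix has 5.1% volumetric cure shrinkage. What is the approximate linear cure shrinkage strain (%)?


Linear shrinkage ≈ vol_shrink/3 = 5.1/3 = 1.7%

1.7%


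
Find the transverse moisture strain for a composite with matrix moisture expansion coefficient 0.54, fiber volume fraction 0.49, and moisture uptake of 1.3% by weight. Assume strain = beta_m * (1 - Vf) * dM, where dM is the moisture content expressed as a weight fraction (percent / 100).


dM = 1.3/100 = 0.013
strain = beta_m * (1-Vf) * dM = 0.54 * 0.51 * 0.013 = 0.0035802

0.0035802


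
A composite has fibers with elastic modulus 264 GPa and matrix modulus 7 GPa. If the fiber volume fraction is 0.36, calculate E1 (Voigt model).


E1 = Ef*Vf + Em*(1-Vf) = 264*0.36 + 7*0.64 = 99.52 GPa

99.52 GPa


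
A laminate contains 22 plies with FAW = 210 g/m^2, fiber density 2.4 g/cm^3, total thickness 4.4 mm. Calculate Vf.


Vf = n * FAW / (rho_f * h * 1000) = 22 * 210 / (2.4 * 4.4 * 1000) = 0.4375

0.4375


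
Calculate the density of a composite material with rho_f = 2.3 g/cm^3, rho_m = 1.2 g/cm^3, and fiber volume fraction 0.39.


rho_c = rho_f*Vf + rho_m*(1-Vf) = 2.3*0.39 + 1.2*0.61 = 1.629 g/cm^3

1.629 g/cm^3


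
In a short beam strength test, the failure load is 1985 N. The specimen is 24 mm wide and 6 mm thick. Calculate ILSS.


ILSS = 3F/(4bh) = 3*1985/(4*24*6) = 10.34 MPa

10.34 MPa


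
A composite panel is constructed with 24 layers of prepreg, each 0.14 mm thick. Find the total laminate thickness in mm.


h = n * t_ply = 24 * 0.14 = 3.36 mm

3.36 mm


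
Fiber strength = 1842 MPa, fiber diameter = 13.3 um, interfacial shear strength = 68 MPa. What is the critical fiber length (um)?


Lc = sigma_f * d / (2 * tau_i) = 1842 * 13.3 / (2 * 68) = 180.1 um

180.1 um


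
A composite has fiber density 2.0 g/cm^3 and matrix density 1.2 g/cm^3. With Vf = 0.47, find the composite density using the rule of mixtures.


rho_c = rho_f*Vf + rho_m*(1-Vf) = 2.0*0.47 + 1.2*0.53 = 1.576 g/cm^3

1.576 g/cm^3


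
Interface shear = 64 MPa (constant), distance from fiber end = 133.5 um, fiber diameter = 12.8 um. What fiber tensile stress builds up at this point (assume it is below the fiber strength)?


Force balance: sigma_f * (pi*d^2/4) = tau * (pi*d) * x  ->  sigma_f = 4 * tau * x / d
sigma_f = 4 * 64 * 133.5 / 12.8 = 2670.0 MPa

2670.0 MPa


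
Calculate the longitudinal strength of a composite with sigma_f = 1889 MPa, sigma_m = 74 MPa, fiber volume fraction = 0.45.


sigma_1 = sigma_f*Vf + sigma_m*(1-Vf) = 1889*0.45 + 74*0.55 = 890.8 MPa

890.8 MPa


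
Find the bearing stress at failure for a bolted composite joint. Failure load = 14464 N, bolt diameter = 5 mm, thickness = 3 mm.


sigma_br = F/(d*h) = 14464/(5*3) = 964.3 MPa

964.3 MPa


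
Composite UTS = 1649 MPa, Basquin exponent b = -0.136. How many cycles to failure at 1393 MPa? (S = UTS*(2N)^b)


N = 0.5 * (S/UTS)^(1/b) = 0.5 * (1393/1649)^(1/-0.136) = 1.7287 cycles

1.7287 cycles


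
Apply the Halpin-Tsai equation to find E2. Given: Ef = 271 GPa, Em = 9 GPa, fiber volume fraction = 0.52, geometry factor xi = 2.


eta = (Ef/Em - 1)/(Ef/Em + xi) = (30.1111 - 1)/(30.1111 + 2) = 0.9066
E2 = Em*(1+xi*eta*Vf)/(1-eta*Vf) = 33.08 GPa

33.08 GPa


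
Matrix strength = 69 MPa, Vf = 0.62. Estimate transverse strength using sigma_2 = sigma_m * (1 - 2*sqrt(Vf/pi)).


factor = 1 - 2*sqrt(0.62/pi) = 0.1115
sigma_2 = 69 * 0.1115 = 7.69 MPa

7.69 MPa


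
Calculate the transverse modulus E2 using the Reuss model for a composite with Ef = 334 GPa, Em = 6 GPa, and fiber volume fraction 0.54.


1/E2 = Vf/Ef + (1-Vf)/Em = 0.54/334 + 0.46/6
E2 = 12.77 GPa

12.77 GPa


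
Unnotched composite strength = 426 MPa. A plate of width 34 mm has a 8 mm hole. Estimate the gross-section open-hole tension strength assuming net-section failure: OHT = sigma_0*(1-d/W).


OHT = sigma_0*(1-d/W) = 426*(1-8/34) = 325.8 MPa

325.8 MPa


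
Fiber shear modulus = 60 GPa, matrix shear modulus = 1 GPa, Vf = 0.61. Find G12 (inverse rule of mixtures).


1/G12 = Vf/Gf + (1-Vf)/Gm = 0.61/60 + 0.39/1
G12 = 2.5 GPa

2.5 GPa


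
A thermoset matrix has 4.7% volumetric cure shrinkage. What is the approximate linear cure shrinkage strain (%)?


Linear shrinkage ≈ vol_shrink/3 = 4.7/3 = 1.567%

1.567%


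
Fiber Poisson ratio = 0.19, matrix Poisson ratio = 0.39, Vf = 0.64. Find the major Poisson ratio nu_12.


nu_12 = nu_f*Vf + nu_m*(1-Vf) = 0.19*0.64 + 0.39*0.36 = 0.262

0.262


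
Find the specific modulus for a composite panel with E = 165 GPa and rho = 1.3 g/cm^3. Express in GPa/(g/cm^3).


Specific stiffness = E/rho = 165/1.3 = 126.9 GPa/(g/cm^3)

126.9 GPa/(g/cm^3)


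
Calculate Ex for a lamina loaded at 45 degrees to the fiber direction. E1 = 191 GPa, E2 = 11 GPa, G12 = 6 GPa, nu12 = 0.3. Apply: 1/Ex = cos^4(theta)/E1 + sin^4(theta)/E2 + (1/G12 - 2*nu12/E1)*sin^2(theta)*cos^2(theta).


cos^4(45) = 0.25, sin^4(45) = 0.25, sin^2(45)*cos^2(45) = 0.25
1/G12 - 2*nu12/E1 = 1/6 - 2*0.3/191 = 0.163525 GPa^-1
1/Ex = 0.25/191 + 0.25/11 + 0.163525*0.25 = 0.0649175 GPa^-1
Ex = 15.4 GPa

15.4 GPa


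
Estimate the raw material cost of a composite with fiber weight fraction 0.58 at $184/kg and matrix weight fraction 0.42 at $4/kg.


Cost = cost_f*Wf + cost_m*Wm = 184*0.58 + 4*0.42 = $108.4/kg

$108.4/kg


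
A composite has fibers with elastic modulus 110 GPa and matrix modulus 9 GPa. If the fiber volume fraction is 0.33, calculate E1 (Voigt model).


E1 = Ef*Vf + Em*(1-Vf) = 110*0.33 + 9*0.67 = 42.33 GPa

42.33 GPa


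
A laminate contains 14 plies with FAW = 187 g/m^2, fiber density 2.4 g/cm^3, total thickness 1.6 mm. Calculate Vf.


Vf = n * FAW / (rho_f * h * 1000) = 14 * 187 / (2.4 * 1.6 * 1000) = 0.6818

0.6818


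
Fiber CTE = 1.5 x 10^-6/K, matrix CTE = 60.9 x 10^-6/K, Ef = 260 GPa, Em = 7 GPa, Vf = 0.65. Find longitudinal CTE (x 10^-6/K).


E1 = Ef*Vf + Em*(1-Vf) = 171.45
alpha_1 = (alpha_f*Ef*Vf + alpha_m*Em*(1-Vf))/E1 = 2.35 x 10^-6/K

2.35 x 10^-6/K


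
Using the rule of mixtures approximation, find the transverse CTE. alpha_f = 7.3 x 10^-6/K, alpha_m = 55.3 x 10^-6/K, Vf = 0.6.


alpha_2 = alpha_f*Vf + alpha_m*(1-Vf) = 7.3*0.6 + 55.3*0.4 = 26.5 x 10^-6/K

26.5 x 10^-6/K


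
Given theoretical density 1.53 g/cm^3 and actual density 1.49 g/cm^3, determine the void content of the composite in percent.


Void% = (rho_theo - rho_actual)/rho_theo * 100 = (1.53 - 1.49)/1.53 * 100 = 2.61%

2.61%


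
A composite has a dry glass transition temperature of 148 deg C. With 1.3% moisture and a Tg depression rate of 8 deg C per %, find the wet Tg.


Tg_wet = Tg_dry - k*moisture = 148 - 8*1.3 = 137.6 deg C

137.6 deg C


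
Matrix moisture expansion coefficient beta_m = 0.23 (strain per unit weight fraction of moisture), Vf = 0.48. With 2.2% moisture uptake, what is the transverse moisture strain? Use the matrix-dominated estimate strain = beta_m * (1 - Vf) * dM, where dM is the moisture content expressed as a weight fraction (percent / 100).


dM = 2.2/100 = 0.022
strain = beta_m * (1-Vf) * dM = 0.23 * 0.52 * 0.022 = 0.0026312

0.0026312


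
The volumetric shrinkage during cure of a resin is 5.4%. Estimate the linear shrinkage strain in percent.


Linear shrinkage ≈ vol_shrink/3 = 5.4/3 = 1.8%

1.8%


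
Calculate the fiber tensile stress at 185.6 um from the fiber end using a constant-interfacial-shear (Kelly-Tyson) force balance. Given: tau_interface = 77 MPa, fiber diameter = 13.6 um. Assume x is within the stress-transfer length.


Force balance: sigma_f * (pi*d^2/4) = tau * (pi*d) * x  ->  sigma_f = 4 * tau * x / d
sigma_f = 4 * 77 * 185.6 / 13.6 = 4203.3 MPa

4203.3 MPa


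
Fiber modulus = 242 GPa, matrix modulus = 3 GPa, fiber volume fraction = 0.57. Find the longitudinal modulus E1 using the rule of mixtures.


E1 = Ef*Vf + Em*(1-Vf) = 242*0.57 + 3*0.43 = 139.23 GPa

139.23 GPa


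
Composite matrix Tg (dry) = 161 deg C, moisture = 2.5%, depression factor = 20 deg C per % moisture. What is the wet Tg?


Tg_wet = Tg_dry - k*moisture = 161 - 20*2.5 = 111.0 deg C

111.0 deg C


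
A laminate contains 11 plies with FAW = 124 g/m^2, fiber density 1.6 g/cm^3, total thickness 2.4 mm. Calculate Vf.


Vf = n * FAW / (rho_f * h * 1000) = 11 * 124 / (1.6 * 2.4 * 1000) = 0.3552

0.3552


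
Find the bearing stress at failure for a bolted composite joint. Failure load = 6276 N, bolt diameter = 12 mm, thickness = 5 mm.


sigma_br = F/(d*h) = 6276/(12*5) = 104.6 MPa

104.6 MPa


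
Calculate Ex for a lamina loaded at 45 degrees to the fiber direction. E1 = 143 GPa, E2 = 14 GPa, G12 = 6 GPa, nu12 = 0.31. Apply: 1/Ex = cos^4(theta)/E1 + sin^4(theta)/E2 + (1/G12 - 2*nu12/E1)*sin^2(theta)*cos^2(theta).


cos^4(45) = 0.25, sin^4(45) = 0.25, sin^2(45)*cos^2(45) = 0.25
1/G12 - 2*nu12/E1 = 1/6 - 2*0.31/143 = 0.162331 GPa^-1
1/Ex = 0.25/143 + 0.25/14 + 0.162331*0.25 = 0.0601881 GPa^-1
Ex = 16.61 GPa

16.61 GPa


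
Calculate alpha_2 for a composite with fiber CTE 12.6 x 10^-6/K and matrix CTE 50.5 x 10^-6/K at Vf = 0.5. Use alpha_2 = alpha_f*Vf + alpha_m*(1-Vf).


alpha_2 = alpha_f*Vf + alpha_m*(1-Vf) = 12.6*0.5 + 50.5*0.5 = 31.6 x 10^-6/K

31.6 x 10^-6/K


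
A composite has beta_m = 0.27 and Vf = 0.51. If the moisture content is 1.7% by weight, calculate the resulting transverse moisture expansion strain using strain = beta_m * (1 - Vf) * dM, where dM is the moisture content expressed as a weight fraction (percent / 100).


dM = 1.7/100 = 0.017
strain = beta_m * (1-Vf) * dM = 0.27 * 0.49 * 0.017 = 0.0022491

0.0022491


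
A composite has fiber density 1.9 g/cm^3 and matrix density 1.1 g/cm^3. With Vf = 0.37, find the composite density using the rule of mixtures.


rho_c = rho_f*Vf + rho_m*(1-Vf) = 1.9*0.37 + 1.1*0.63 = 1.396 g/cm^3

1.396 g/cm^3


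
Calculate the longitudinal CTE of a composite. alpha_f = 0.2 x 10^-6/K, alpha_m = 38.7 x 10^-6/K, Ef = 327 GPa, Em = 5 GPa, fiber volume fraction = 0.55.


E1 = Ef*Vf + Em*(1-Vf) = 182.1
alpha_1 = (alpha_f*Ef*Vf + alpha_m*Em*(1-Vf))/E1 = 0.68 x 10^-6/K

0.68 x 10^-6/K


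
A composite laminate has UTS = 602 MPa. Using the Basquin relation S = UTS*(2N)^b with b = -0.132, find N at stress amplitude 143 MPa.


N = 0.5 * (S/UTS)^(1/b) = 0.5 * (143/602)^(1/-0.132) = 26805.0034 cycles

26805.0034 cycles


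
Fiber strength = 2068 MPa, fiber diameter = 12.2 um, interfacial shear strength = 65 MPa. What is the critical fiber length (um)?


Lc = sigma_f * d / (2 * tau_i) = 2068 * 12.2 / (2 * 65) = 194.1 um

194.1 um


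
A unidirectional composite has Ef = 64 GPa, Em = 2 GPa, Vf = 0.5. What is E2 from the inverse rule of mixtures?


1/E2 = Vf/Ef + (1-Vf)/Em = 0.5/64 + 0.5/2
E2 = 3.88 GPa

3.88 GPa


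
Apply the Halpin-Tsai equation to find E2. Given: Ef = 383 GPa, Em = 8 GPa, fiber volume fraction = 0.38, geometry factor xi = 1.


eta = (Ef/Em - 1)/(Ef/Em + xi) = (47.875 - 1)/(47.875 + 1) = 0.9591
E2 = Em*(1+xi*eta*Vf)/(1-eta*Vf) = 17.18 GPa

17.18 GPa


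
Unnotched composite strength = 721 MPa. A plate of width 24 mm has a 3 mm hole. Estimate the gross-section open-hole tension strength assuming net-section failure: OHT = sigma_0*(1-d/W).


OHT = sigma_0*(1-d/W) = 721*(1-3/24) = 630.9 MPa

630.9 MPa


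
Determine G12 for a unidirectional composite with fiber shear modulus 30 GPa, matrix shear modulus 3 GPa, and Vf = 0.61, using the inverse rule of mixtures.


1/G12 = Vf/Gf + (1-Vf)/Gm = 0.61/30 + 0.39/3
G12 = 6.65 GPa

6.65 GPa


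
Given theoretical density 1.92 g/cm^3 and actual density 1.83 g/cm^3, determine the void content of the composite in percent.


Void% = (rho_theo - rho_actual)/rho_theo * 100 = (1.92 - 1.83)/1.92 * 100 = 4.69%

4.69%


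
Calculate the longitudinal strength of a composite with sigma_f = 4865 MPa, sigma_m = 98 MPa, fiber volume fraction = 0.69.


sigma_1 = sigma_f*Vf + sigma_m*(1-Vf) = 4865*0.69 + 98*0.31 = 3387.2 MPa

3387.2 MPa


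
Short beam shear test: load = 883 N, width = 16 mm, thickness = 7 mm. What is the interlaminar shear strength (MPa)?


ILSS = 3F/(4bh) = 3*883/(4*16*7) = 5.91 MPa

5.91 MPa


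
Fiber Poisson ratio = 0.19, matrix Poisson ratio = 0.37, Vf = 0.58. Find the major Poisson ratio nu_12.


nu_12 = nu_f*Vf + nu_m*(1-Vf) = 0.19*0.58 + 0.37*0.42 = 0.2656

0.2656


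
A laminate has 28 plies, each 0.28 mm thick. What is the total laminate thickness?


h = n * t_ply = 28 * 0.28 = 7.84 mm

7.84 mm


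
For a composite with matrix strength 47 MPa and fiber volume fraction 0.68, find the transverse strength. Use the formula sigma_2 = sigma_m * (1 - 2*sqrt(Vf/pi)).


factor = 1 - 2*sqrt(0.68/pi) = 0.0695
sigma_2 = 47 * 0.0695 = 3.27 MPa

3.27 MPa


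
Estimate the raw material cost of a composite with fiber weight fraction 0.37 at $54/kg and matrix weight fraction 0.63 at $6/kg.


Cost = cost_f*Wf + cost_m*Wm = 54*0.37 + 6*0.63 = $23.76/kg

$23.76/kg


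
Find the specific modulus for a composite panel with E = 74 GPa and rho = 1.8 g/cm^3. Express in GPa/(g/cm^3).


Specific stiffness = E/rho = 74/1.8 = 41.1 GPa/(g/cm^3)

41.1 GPa/(g/cm^3)


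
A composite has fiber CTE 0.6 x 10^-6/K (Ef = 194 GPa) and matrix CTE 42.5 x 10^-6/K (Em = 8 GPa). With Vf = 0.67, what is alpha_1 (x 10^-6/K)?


E1 = Ef*Vf + Em*(1-Vf) = 132.62
alpha_1 = (alpha_f*Ef*Vf + alpha_m*Em*(1-Vf))/E1 = 1.43 x 10^-6/K

1.43 x 10^-6/K


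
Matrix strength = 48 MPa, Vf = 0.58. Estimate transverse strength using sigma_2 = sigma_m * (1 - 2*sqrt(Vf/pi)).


factor = 1 - 2*sqrt(0.58/pi) = 0.1407
sigma_2 = 48 * 0.1407 = 6.75 MPa

6.75 MPa


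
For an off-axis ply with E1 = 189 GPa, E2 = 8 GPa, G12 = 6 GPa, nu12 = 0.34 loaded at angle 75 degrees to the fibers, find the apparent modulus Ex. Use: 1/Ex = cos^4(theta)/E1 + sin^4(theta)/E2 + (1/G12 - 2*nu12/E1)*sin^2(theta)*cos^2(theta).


cos^4(75) = 0.004487, sin^4(75) = 0.870513, sin^2(75)*cos^2(75) = 0.0625
1/G12 - 2*nu12/E1 = 1/6 - 2*0.34/189 = 0.163069 GPa^-1
1/Ex = 0.004487/189 + 0.870513/8 + 0.163069*0.0625 = 0.1190296 GPa^-1
Ex = 8.4 GPa

8.4 GPa


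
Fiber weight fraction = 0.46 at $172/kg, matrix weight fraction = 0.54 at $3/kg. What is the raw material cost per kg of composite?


Cost = cost_f*Wf + cost_m*Wm = 172*0.46 + 3*0.54 = $80.74/kg

$80.74/kg


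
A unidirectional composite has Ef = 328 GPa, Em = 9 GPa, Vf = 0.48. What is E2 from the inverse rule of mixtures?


1/E2 = Vf/Ef + (1-Vf)/Em = 0.48/328 + 0.52/9
E2 = 16.88 GPa

16.88 GPa


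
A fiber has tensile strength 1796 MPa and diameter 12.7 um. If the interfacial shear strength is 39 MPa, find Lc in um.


Lc = sigma_f * d / (2 * tau_i) = 1796 * 12.7 / (2 * 39) = 292.4 um

292.4 um


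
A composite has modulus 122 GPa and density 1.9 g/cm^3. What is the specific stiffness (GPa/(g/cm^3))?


Specific stiffness = E/rho = 122/1.9 = 64.2 GPa/(g/cm^3)

64.2 GPa/(g/cm^3)


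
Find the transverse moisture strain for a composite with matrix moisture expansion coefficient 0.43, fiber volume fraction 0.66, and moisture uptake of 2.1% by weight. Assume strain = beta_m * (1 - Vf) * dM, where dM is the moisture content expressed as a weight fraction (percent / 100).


dM = 2.1/100 = 0.021
strain = beta_m * (1-Vf) * dM = 0.43 * 0.34 * 0.021 = 0.0030702

0.0030702


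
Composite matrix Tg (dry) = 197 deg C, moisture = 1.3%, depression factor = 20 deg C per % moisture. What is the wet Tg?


Tg_wet = Tg_dry - k*moisture = 197 - 20*1.3 = 171.0 deg C

171.0 deg C


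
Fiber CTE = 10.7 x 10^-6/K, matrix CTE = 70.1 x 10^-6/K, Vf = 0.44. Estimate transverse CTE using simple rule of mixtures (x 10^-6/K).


alpha_2 = alpha_f*Vf + alpha_m*(1-Vf) = 10.7*0.44 + 70.1*0.56 = 44.0 x 10^-6/K

44.0 x 10^-6/K


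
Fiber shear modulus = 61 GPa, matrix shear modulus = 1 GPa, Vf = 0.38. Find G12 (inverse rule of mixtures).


1/G12 = Vf/Gf + (1-Vf)/Gm = 0.38/61 + 0.62/1
G12 = 1.6 GPa

1.6 GPa


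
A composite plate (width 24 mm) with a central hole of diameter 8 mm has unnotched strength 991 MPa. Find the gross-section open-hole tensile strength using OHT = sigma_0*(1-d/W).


OHT = sigma_0*(1-d/W) = 991*(1-8/24) = 660.7 MPa

660.7 MPa


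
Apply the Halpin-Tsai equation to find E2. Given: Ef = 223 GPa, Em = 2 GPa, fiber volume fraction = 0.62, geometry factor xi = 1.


eta = (Ef/Em - 1)/(Ef/Em + xi) = (111.5 - 1)/(111.5 + 1) = 0.9822
E2 = Em*(1+xi*eta*Vf)/(1-eta*Vf) = 8.23 GPa

8.23 GPa


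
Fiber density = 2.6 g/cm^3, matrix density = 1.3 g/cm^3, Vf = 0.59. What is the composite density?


rho_c = rho_f*Vf + rho_m*(1-Vf) = 2.6*0.59 + 1.3*0.41 = 2.067 g/cm^3

2.067 g/cm^3


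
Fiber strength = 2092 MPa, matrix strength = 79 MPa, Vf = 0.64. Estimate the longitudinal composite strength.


sigma_1 = sigma_f*Vf + sigma_m*(1-Vf) = 2092*0.64 + 79*0.36 = 1367.3 MPa

1367.3 MPa


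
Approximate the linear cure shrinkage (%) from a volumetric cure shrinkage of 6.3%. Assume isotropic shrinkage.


Linear shrinkage ≈ vol_shrink/3 = 6.3/3 = 2.1%

2.1%


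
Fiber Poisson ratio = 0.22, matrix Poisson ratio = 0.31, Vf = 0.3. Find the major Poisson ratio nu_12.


nu_12 = nu_f*Vf + nu_m*(1-Vf) = 0.22*0.3 + 0.31*0.7 = 0.283

0.283


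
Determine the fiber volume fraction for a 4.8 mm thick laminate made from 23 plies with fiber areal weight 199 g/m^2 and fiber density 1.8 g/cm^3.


Vf = n * FAW / (rho_f * h * 1000) = 23 * 199 / (1.8 * 4.8 * 1000) = 0.5297

0.5297


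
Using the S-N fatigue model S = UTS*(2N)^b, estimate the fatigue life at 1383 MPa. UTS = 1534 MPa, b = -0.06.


N = 0.5 * (S/UTS)^(1/b) = 0.5 * (1383/1534)^(1/-0.06) = 2.8120 cycles

2.8120 cycles


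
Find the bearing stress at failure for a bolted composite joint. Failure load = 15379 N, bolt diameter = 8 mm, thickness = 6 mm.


sigma_br = F/(d*h) = 15379/(8*6) = 320.4 MPa

320.4 MPa


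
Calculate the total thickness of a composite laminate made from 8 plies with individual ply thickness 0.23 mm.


h = n * t_ply = 8 * 0.23 = 1.84 mm

1.84 mm


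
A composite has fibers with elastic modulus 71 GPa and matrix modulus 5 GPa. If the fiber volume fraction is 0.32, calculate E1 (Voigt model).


E1 = Ef*Vf + Em*(1-Vf) = 71*0.32 + 5*0.68 = 26.12 GPa

26.12 GPa


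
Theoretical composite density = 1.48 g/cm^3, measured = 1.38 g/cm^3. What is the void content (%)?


Void% = (rho_theo - rho_actual)/rho_theo * 100 = (1.48 - 1.38)/1.48 * 100 = 6.76%

6.76%


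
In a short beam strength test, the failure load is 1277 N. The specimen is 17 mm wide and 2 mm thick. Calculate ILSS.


ILSS = 3F/(4bh) = 3*1277/(4*17*2) = 28.17 MPa

28.17 MPa


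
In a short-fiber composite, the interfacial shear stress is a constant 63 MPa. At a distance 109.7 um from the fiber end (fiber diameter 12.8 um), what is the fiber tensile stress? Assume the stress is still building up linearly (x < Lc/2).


Force balance: sigma_f * (pi*d^2/4) = tau * (pi*d) * x  ->  sigma_f = 4 * tau * x / d
sigma_f = 4 * 63 * 109.7 / 12.8 = 2159.7 MPa

2159.7 MPa


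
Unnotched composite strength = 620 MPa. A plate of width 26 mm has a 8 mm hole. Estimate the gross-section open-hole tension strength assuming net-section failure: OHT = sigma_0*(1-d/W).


OHT = sigma_0*(1-d/W) = 620*(1-8/26) = 429.2 MPa

429.2 MPa


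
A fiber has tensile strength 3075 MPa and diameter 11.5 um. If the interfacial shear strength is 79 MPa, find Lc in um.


Lc = sigma_f * d / (2 * tau_i) = 3075 * 11.5 / (2 * 79) = 223.8 um

223.8 um


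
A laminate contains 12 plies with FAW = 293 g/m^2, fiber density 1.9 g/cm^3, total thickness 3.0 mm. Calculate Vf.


Vf = n * FAW / (rho_f * h * 1000) = 12 * 293 / (1.9 * 3.0 * 1000) = 0.6168

0.6168


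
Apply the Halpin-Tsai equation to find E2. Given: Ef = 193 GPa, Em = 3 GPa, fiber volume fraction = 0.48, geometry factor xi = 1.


eta = (Ef/Em - 1)/(Ef/Em + xi) = (64.3333 - 1)/(64.3333 + 1) = 0.9694
E2 = Em*(1+xi*eta*Vf)/(1-eta*Vf) = 8.22 GPa

8.22 GPa


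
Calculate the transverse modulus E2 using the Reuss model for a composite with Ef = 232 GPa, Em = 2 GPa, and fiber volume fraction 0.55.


1/E2 = Vf/Ef + (1-Vf)/Em = 0.55/232 + 0.45/2
E2 = 4.4 GPa

4.4 GPa


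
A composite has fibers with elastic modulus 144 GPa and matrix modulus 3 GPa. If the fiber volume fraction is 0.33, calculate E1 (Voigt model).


E1 = Ef*Vf + Em*(1-Vf) = 144*0.33 + 3*0.67 = 49.53 GPa

49.53 GPa


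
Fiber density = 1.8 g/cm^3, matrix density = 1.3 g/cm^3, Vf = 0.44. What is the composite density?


rho_c = rho_f*Vf + rho_m*(1-Vf) = 1.8*0.44 + 1.3*0.56 = 1.52 g/cm^3

1.52 g/cm^3


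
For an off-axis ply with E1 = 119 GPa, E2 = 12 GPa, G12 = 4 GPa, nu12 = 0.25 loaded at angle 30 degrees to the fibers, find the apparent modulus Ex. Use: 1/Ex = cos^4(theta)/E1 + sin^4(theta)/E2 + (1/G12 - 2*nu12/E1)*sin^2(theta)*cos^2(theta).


cos^4(30) = 0.5625, sin^4(30) = 0.0625, sin^2(30)*cos^2(30) = 0.1875
1/G12 - 2*nu12/E1 = 1/4 - 2*0.25/119 = 0.245798 GPa^-1
1/Ex = 0.5625/119 + 0.0625/12 + 0.245798*0.1875 = 0.0560224 GPa^-1
Ex = 17.85 GPa

17.85 GPa


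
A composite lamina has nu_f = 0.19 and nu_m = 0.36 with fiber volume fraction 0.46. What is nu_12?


nu_12 = nu_f*Vf + nu_m*(1-Vf) = 0.19*0.46 + 0.36*0.54 = 0.2818

0.2818


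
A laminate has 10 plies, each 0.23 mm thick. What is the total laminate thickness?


h = n * t_ply = 10 * 0.23 = 2.3 mm

2.3 mm


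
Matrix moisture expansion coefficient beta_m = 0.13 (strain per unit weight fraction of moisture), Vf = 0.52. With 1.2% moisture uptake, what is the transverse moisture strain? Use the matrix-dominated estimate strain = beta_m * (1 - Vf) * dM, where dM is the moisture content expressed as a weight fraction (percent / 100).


dM = 1.2/100 = 0.012
strain = beta_m * (1-Vf) * dM = 0.13 * 0.48 * 0.012 = 0.0007488

0.0007488


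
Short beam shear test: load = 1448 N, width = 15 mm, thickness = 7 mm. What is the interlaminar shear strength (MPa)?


ILSS = 3F/(4bh) = 3*1448/(4*15*7) = 10.34 MPa

10.34 MPa


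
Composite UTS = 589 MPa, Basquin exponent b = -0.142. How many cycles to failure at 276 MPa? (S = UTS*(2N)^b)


N = 0.5 * (S/UTS)^(1/b) = 0.5 * (276/589)^(1/-0.142) = 104.0695 cycles

104.0695 cycles


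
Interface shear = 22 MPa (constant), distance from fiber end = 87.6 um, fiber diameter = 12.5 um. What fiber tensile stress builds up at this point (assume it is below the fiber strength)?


Force balance: sigma_f * (pi*d^2/4) = tau * (pi*d) * x  ->  sigma_f = 4 * tau * x / d
sigma_f = 4 * 22 * 87.6 / 12.5 = 616.7 MPa

616.7 MPa


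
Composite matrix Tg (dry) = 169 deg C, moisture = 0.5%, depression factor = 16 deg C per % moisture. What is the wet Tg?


Tg_wet = Tg_dry - k*moisture = 169 - 16*0.5 = 161.0 deg C

161.0 deg C


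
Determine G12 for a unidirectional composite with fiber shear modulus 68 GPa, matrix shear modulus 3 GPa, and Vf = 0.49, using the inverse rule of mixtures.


1/G12 = Vf/Gf + (1-Vf)/Gm = 0.49/68 + 0.51/3
G12 = 5.64 GPa

5.64 GPa


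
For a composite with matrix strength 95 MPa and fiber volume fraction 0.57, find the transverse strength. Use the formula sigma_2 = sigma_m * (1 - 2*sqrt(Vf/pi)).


factor = 1 - 2*sqrt(0.57/pi) = 0.1481
sigma_2 = 95 * 0.1481 = 14.07 MPa

14.07 MPa


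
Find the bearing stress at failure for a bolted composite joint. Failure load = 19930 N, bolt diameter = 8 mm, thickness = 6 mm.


sigma_br = F/(d*h) = 19930/(8*6) = 415.2 MPa

415.2 MPa


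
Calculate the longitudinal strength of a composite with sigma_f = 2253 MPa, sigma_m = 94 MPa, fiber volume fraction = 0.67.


sigma_1 = sigma_f*Vf + sigma_m*(1-Vf) = 2253*0.67 + 94*0.33 = 1540.5 MPa

1540.5 MPa


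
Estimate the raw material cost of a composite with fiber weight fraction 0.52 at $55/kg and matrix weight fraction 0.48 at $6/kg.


Cost = cost_f*Wf + cost_m*Wm = 55*0.52 + 6*0.48 = $31.48/kg

$31.48/kg


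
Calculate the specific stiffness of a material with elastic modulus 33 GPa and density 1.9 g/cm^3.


Specific stiffness = E/rho = 33/1.9 = 17.4 GPa/(g/cm^3)

17.4 GPa/(g/cm^3)


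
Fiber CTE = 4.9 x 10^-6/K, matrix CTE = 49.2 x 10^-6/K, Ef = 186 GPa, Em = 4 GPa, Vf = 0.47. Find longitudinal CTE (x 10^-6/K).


E1 = Ef*Vf + Em*(1-Vf) = 89.54
alpha_1 = (alpha_f*Ef*Vf + alpha_m*Em*(1-Vf))/E1 = 5.95 x 10^-6/K

5.95 x 10^-6/K


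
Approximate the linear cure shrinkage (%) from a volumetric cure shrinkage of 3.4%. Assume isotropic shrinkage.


Linear shrinkage ≈ vol_shrink/3 = 3.4/3 = 1.133%

1.133%


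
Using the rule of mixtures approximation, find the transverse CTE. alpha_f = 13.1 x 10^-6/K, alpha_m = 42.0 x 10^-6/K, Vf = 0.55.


alpha_2 = alpha_f*Vf + alpha_m*(1-Vf) = 13.1*0.55 + 42.0*0.45 = 26.1 x 10^-6/K

26.1 x 10^-6/K


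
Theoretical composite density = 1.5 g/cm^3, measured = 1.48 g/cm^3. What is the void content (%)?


Void% = (rho_theo - rho_actual)/rho_theo * 100 = (1.5 - 1.48)/1.5 * 100 = 1.33%

1.33%
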